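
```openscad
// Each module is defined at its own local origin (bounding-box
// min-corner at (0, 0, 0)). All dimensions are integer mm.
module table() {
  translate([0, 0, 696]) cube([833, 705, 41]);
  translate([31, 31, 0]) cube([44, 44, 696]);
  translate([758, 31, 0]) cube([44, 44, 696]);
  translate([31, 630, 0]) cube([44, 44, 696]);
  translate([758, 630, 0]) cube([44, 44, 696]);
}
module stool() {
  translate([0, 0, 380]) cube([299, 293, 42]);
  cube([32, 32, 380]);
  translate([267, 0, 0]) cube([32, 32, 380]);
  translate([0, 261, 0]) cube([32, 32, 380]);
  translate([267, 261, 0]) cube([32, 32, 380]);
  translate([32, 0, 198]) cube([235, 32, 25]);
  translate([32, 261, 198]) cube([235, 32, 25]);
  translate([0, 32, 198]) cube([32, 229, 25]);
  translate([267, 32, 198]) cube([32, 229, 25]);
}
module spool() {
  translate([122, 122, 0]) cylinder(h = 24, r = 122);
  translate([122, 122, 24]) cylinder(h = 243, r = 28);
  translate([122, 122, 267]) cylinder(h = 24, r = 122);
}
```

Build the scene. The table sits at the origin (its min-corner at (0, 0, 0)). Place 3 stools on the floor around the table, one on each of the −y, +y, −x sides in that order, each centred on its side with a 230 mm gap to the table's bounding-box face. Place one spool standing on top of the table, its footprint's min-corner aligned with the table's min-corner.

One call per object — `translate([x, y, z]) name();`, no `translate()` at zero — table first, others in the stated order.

table();
translate([267, -523, 0]) stool();
translate([267, 935, 0]) stool();
translate([-529, 206, 0]) stool();
translate([0, 0, 737]) spool();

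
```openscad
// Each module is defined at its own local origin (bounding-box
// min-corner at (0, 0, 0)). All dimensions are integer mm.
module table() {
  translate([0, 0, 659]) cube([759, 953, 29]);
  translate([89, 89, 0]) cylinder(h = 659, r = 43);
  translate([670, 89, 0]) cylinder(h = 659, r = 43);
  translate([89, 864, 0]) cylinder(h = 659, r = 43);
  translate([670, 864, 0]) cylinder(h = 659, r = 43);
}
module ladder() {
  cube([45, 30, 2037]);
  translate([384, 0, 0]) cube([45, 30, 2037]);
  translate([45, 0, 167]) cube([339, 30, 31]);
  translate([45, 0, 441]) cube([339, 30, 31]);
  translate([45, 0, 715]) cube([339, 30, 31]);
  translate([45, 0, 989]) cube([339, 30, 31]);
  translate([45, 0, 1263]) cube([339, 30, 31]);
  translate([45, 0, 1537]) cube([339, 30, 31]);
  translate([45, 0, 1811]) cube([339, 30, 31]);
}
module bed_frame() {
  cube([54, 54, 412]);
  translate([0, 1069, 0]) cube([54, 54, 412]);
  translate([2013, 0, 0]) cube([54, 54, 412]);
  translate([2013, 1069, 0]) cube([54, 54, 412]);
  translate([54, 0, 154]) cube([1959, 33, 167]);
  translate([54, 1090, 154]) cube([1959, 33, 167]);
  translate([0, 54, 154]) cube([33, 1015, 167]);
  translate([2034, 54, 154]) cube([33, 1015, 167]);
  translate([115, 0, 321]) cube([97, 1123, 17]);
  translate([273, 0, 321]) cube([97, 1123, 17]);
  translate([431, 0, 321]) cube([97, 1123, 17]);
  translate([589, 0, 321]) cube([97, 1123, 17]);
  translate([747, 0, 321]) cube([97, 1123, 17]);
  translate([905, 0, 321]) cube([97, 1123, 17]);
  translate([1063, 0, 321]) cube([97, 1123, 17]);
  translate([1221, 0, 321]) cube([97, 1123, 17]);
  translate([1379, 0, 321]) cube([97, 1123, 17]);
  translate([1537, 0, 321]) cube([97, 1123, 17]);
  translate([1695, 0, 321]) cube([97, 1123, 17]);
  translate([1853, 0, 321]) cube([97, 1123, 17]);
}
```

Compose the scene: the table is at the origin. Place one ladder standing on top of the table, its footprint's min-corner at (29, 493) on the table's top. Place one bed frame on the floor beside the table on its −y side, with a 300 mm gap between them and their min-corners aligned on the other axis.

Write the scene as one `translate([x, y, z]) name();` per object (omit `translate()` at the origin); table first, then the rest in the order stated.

table();
translate([29, 493, 688]) ladder();
translate([0, -1423, 0]) bed_frame();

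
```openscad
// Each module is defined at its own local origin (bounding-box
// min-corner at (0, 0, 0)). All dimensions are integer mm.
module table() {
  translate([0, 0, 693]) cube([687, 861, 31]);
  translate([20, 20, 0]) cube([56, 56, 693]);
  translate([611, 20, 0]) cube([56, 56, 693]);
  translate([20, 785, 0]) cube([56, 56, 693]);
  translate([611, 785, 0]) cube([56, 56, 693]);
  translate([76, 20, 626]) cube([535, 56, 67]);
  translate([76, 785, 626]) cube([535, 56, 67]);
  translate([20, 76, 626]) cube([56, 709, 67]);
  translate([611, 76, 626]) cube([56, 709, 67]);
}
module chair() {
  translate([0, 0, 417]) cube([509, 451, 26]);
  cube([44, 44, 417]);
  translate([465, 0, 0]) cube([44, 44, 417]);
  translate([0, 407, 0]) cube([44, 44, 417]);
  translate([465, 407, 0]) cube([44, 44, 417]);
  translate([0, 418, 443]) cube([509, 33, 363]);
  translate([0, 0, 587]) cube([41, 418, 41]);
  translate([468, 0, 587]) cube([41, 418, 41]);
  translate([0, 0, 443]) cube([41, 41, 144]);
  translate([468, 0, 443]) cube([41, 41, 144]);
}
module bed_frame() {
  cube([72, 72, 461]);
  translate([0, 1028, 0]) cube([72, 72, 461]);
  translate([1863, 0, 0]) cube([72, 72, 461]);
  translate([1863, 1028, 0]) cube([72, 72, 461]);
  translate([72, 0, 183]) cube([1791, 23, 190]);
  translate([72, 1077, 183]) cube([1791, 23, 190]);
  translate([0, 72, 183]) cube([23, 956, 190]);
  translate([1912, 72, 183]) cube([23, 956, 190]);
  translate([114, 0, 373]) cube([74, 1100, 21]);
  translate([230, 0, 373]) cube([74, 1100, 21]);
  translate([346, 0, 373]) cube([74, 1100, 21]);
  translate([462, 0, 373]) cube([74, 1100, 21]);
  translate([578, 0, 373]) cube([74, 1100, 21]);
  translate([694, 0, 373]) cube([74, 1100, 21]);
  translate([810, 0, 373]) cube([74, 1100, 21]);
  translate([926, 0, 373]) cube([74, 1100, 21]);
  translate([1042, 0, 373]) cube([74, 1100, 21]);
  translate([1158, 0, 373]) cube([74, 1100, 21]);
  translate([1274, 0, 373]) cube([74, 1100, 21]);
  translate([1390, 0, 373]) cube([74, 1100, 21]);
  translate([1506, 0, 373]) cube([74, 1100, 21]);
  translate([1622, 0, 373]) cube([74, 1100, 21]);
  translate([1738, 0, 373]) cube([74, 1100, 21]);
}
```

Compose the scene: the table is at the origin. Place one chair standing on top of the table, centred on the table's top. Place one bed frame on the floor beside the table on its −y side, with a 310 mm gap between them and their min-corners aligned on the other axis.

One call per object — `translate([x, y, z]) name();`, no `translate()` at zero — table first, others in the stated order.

table();
translate([89, 205, 724]) chair();
translate([0, -1410, 0]) bed_frame();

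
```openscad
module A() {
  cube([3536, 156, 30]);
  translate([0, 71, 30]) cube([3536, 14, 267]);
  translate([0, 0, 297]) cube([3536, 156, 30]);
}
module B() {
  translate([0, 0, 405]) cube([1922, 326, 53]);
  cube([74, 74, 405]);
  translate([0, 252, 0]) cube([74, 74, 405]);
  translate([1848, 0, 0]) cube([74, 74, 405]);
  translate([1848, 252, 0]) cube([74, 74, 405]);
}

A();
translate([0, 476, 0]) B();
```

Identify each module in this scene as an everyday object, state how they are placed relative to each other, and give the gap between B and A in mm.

A is an I-beam. B is a bench. The bench is on the floor beside the I-beam on its +y side. The gap between the bench and the I-beam is 320 mm.

The bench's nearest face is 320 mm from the I-beam's +y face.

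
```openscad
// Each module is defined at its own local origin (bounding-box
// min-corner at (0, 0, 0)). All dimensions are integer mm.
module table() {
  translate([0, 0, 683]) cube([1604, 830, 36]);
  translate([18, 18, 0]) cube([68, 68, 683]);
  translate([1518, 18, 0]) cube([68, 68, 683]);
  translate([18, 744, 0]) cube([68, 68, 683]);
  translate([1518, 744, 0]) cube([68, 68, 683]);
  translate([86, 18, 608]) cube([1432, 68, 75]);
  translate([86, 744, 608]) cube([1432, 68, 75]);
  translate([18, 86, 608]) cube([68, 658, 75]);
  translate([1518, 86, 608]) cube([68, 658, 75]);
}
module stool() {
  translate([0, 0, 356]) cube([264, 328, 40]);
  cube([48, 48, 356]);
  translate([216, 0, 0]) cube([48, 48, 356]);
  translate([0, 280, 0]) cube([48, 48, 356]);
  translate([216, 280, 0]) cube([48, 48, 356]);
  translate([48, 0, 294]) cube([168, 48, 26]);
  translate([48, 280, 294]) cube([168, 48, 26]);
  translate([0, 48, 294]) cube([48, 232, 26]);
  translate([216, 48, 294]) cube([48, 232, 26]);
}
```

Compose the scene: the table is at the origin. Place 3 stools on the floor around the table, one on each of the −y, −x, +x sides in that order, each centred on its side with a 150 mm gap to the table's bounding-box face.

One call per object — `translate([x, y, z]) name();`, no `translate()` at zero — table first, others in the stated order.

table();
translate([670, -478, 0]) stool();
translate([-414, 251, 0]) stool();
translate([1754, 251, 0]) stool();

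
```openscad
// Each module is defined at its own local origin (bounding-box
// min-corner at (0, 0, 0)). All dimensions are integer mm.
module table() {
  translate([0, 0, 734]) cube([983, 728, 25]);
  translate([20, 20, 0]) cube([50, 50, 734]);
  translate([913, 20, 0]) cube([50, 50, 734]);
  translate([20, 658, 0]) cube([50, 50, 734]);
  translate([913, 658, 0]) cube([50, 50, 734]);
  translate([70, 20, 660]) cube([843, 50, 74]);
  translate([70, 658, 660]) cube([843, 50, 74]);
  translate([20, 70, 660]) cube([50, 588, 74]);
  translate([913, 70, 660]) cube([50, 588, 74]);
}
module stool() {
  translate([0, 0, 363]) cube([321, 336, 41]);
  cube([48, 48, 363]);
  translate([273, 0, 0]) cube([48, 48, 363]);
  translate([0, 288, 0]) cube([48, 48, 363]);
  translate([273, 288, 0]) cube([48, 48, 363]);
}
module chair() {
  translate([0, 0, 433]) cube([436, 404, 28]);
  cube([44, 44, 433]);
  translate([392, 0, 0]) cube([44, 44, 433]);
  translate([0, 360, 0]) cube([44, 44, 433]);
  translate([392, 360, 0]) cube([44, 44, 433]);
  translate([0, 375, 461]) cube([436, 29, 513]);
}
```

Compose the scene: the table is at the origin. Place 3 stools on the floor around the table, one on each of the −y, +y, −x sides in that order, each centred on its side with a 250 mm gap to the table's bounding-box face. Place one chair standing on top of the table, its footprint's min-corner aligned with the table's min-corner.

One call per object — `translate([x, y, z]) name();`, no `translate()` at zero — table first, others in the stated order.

table();
translate([331, -586, 0]) stool();
translate([331, 978, 0]) stool();
translate([-571, 196, 0]) stool();
translate([0, 0, 759]) chair();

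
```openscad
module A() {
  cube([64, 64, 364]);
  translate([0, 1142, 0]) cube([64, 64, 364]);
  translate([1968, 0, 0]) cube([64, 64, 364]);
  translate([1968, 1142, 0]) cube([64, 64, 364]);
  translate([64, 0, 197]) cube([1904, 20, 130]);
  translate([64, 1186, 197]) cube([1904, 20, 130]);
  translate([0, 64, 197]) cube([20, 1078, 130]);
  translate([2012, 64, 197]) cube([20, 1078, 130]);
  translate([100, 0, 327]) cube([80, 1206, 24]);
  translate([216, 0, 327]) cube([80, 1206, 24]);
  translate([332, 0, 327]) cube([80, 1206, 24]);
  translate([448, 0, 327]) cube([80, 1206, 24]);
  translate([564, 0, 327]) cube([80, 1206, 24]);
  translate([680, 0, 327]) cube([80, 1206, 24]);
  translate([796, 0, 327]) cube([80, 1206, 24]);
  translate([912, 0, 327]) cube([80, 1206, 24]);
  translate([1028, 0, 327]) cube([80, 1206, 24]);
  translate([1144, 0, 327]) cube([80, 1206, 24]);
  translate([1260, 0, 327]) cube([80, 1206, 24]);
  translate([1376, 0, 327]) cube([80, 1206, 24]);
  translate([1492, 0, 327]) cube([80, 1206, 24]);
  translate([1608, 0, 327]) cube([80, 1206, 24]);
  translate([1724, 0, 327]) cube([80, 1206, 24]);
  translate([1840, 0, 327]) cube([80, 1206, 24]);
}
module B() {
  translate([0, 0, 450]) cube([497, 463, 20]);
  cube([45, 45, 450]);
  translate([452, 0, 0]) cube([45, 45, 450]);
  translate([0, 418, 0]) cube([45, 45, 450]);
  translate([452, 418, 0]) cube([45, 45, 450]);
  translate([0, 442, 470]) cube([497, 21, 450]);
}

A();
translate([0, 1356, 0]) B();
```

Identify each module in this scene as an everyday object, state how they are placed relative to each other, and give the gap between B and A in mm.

The chair's nearest face is 150 mm from the bed frame's +y face.

A is a bed frame. B is a chair. The chair is on the floor beside the bed frame on its +y side. The gap between the chair and the bed frame is 150 mm.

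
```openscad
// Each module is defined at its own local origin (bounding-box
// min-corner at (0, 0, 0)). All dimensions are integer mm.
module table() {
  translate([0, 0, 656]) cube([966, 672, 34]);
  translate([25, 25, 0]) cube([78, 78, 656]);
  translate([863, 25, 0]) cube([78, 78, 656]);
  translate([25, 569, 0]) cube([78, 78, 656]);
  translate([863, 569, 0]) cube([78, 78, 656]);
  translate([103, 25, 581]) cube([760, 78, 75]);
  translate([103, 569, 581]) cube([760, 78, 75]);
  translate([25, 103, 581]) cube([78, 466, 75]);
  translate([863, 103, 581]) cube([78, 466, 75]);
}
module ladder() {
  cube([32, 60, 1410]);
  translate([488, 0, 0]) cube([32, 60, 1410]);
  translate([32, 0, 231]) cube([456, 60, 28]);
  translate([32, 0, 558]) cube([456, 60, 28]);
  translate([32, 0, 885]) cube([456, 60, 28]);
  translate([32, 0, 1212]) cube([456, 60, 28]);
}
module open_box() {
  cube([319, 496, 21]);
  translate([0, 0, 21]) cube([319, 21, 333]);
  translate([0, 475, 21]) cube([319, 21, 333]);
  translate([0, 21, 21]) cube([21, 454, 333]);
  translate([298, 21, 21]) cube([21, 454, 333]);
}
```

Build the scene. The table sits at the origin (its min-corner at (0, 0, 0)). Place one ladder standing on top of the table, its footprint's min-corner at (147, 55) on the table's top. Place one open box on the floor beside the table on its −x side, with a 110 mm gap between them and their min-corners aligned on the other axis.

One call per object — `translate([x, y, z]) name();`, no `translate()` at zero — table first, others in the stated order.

table();
translate([147, 55, 690]) ladder();
translate([-429, 0, 0]) open_box();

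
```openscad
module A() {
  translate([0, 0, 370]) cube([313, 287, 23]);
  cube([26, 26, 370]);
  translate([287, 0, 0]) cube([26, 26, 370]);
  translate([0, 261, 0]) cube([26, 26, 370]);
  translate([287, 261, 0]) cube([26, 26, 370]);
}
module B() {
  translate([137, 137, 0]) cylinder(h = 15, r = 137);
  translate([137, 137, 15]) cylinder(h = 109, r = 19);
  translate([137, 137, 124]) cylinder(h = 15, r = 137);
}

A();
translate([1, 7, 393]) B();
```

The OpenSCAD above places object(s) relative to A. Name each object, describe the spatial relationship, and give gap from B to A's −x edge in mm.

A is a stool. B is a spool. The spool is on top of the stool. The gap from the spool to the stool's −x edge is 1 mm.

The spool's min-x is at 1; the stool's min-x is 0; gap = 1 mm.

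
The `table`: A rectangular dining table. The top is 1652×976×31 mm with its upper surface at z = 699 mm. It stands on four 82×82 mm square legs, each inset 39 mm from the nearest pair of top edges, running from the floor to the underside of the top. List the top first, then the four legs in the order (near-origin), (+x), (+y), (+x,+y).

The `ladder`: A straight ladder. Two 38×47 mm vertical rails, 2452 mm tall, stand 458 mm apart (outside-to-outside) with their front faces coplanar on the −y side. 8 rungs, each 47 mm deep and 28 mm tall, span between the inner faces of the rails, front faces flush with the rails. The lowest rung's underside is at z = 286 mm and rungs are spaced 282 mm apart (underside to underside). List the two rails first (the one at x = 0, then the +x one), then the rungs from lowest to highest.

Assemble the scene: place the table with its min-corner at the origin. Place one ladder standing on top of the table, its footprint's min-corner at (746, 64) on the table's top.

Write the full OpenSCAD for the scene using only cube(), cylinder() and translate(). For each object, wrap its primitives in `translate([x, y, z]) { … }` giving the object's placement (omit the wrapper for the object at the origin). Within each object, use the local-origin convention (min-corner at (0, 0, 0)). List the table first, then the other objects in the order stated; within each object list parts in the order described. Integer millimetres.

translate([0, 0, 668]) cube([1652, 976, 31]);
translate([39, 39, 0]) cube([82, 82, 668]);
translate([1531, 39, 0]) cube([82, 82, 668]);
translate([39, 855, 0]) cube([82, 82, 668]);
translate([1531, 855, 0]) cube([82, 82, 668]);
translate([746, 64, 699]) {
  cube([38, 47, 2452]);
  translate([420, 0, 0]) cube([38, 47, 2452]);
  translate([38, 0, 286]) cube([382, 47, 28]);
  translate([38, 0, 568]) cube([382, 47, 28]);
  translate([38, 0, 850]) cube([382, 47, 28]);
  translate([38, 0, 1132]) cube([382, 47, 28]);
  translate([38, 0, 1414]) cube([382, 47, 28]);
  translate([38, 0, 1696]) cube([382, 47, 28]);
  translate([38, 0, 1978]) cube([382, 47, 28]);
  translate([38, 0, 2260]) cube([382, 47, 28]);
}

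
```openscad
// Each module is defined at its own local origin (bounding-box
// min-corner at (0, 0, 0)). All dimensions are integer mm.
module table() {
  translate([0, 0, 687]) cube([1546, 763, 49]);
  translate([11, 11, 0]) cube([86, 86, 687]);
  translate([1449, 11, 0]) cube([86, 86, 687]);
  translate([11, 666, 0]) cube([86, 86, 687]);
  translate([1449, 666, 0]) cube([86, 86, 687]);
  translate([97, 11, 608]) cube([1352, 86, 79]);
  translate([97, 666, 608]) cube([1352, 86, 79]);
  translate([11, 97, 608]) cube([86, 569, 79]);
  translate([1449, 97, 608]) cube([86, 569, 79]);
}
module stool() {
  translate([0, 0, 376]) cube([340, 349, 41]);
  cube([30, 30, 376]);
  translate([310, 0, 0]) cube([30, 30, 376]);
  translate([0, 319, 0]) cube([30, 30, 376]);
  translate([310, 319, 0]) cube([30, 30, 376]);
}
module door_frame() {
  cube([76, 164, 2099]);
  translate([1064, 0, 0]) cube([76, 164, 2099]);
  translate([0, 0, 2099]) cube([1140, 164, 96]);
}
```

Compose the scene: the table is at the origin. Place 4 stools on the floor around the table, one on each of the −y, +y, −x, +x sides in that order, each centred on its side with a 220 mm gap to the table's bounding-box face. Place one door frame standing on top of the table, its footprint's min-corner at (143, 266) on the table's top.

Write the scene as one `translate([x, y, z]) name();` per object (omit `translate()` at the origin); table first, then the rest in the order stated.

table();
translate([603, -569, 0]) stool();
translate([603, 983, 0]) stool();
translate([-560, 207, 0]) stool();
translate([1766, 207, 0]) stool();
translate([143, 266, 736]) door_frame();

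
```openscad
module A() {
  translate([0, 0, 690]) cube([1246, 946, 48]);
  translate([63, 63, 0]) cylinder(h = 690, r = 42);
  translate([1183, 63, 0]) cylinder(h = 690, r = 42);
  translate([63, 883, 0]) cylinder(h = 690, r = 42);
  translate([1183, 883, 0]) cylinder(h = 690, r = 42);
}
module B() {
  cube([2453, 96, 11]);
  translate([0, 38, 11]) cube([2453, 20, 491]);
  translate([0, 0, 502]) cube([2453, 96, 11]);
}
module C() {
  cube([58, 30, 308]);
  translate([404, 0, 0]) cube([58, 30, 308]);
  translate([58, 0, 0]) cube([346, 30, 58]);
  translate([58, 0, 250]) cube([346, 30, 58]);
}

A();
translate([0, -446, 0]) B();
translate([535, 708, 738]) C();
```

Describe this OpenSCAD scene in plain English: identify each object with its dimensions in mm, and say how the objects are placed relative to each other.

A is a table: top 1246 mm (x) × 946 mm (y), 48 mm thick, upper face at z = 738 mm, on four round legs of 84 mm diameter, each leg's bounding box inset 21 mm from the nearest pair of top edges, running from z = 0 to the bottom of the top.

B is an I-beam lying along x, 2453 mm long. Overall section height 513 mm. Two flanges 96 mm wide (y) and 11 mm thick, one on the floor and one at the top; a web 20 mm thick runs between them, centred on the flange width.

C is a rectangular picture frame lying in the x–z plane (depth along y). The opening is 346 mm wide (x) by 192 mm tall (z), surrounded by a border 58 mm wide on all four sides. The frame is 30 mm deep and is made of two full-height vertical stiles with two horizontal rails fitted between them.

The I-beam is on the floor beside the table on its −y side. The picture frame is on top of the table.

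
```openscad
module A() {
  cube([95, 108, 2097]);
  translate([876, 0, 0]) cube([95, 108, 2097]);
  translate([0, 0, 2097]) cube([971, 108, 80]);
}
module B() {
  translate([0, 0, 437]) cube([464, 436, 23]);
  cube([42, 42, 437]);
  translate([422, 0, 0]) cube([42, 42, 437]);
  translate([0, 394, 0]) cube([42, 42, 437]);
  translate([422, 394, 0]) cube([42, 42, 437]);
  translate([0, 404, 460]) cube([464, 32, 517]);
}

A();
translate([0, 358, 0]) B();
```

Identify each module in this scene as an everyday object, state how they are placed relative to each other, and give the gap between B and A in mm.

The chair's nearest face is 250 mm from the door frame's +y face.

A is a door frame. B is a chair. The chair is on the floor beside the door frame on its +y side. The gap between the chair and the door frame is 250 mm.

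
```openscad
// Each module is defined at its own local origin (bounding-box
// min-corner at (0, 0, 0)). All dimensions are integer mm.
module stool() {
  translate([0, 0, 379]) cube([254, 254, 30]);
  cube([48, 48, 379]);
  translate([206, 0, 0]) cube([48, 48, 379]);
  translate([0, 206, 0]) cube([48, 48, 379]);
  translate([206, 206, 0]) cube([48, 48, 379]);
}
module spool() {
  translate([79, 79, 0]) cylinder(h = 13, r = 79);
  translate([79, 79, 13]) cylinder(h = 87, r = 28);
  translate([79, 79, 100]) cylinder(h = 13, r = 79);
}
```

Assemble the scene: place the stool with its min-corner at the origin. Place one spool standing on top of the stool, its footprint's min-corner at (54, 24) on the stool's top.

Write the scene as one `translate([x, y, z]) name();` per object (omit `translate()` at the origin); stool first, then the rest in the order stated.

stool();
translate([54, 24, 409]) spool();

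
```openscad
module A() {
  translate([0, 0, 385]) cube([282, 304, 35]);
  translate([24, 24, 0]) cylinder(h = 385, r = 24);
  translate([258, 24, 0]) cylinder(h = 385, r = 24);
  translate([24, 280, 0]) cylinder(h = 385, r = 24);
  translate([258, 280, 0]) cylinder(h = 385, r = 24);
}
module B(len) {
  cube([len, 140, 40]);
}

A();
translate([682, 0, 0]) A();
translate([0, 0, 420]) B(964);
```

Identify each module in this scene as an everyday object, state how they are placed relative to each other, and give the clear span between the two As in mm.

A is a stool. B is a beam. A beam spans the tops of two stools. The clear span between the two stools is 400 mm.

Second stool starts at x = 682; first ends at x = 282; clear span = 682 − 282 = 400 mm.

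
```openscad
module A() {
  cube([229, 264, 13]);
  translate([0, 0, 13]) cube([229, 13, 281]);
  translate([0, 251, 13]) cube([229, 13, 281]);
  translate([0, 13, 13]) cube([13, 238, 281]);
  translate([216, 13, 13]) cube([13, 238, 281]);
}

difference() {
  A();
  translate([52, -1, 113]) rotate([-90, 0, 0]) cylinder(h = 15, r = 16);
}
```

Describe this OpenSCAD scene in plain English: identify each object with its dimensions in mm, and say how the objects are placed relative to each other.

A is an open-topped rectangular box: outside dimensions 229×264×294 mm, with a uniform wall and base thickness of 13 mm. The base is a full 229×264 slab on the floor; four walls sit on top of the base. The front and back walls (the −y and +y sides) span the full width; the two side walls fit between them.

The open box has a circular hole of radius 16 mm through its front wall, centred at (x = 52, z = 113).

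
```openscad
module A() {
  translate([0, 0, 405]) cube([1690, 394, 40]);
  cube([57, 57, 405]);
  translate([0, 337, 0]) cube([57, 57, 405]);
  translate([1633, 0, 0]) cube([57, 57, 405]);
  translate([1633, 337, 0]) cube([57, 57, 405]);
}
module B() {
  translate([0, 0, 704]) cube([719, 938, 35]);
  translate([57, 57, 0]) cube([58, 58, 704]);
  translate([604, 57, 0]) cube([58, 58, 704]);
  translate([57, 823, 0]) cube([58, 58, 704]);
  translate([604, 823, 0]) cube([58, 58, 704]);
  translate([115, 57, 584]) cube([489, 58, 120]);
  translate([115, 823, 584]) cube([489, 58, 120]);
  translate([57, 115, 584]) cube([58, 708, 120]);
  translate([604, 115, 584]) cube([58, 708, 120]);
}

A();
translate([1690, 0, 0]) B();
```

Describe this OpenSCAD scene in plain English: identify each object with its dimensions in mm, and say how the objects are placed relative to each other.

A is a long wooden bench with a 1690 mm (x) × 394 mm (y) seat, 40 mm thick, its top surface 445 mm above the floor. Four 57 mm square legs at the seat corners, flush with the edges, run from z = 0 to the seat underside.

B is a rectangular dining table. The top is 719×938×35 mm with its upper surface at z = 739 mm. It stands on four 58×58 mm square legs, each inset 57 mm from the nearest pair of top edges, running from the floor to the underside of the top. Four apron rails, 58 mm thick and 120 mm tall, run between adjacent legs with their top edges flush with the underside of the top and their outer faces flush with the legs' outer faces.

The table is against the bench's +x side, with their −y faces flush.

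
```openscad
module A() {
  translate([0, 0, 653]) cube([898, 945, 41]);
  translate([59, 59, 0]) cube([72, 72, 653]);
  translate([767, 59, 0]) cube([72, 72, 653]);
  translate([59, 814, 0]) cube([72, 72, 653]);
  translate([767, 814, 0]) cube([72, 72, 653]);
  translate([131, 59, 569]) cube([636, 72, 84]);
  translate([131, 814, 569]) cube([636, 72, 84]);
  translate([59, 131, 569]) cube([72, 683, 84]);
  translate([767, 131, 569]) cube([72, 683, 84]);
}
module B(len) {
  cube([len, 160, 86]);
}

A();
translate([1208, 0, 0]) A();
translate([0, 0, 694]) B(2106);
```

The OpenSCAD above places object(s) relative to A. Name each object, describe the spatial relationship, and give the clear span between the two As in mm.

Second table starts at x = 1208; first ends at x = 898; clear span = 1208 − 898 = 310 mm.

A is a table. B is a beam. A beam spans the tops of two tables. The clear span between the two tables is 310 mm.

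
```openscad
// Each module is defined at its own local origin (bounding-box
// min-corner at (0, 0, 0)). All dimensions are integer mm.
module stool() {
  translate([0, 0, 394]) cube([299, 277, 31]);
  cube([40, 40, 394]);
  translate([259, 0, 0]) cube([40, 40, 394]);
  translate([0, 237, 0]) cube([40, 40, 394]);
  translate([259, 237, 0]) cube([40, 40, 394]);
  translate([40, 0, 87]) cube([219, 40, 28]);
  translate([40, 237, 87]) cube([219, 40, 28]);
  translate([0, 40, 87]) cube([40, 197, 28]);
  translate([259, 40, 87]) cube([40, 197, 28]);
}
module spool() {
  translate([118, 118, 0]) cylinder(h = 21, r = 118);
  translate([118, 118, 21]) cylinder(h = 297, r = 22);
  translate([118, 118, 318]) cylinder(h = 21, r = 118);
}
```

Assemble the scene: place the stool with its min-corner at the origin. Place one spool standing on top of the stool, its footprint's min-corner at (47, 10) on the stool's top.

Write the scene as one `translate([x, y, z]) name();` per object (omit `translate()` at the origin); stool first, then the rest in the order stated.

stool();
translate([47, 10, 425]) spool();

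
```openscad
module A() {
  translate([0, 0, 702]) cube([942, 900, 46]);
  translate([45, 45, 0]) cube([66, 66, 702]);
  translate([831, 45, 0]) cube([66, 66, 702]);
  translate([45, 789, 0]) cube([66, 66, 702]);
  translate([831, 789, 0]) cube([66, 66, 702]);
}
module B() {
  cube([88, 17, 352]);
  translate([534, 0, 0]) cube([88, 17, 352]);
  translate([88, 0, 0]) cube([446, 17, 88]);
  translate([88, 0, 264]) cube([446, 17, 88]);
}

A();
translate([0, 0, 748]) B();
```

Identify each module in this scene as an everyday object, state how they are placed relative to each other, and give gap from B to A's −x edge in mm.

The picture frame's min-x is at 0; the table's min-x is 0; gap = 0 mm.

A is a table. B is a picture frame. The picture frame is on top of the table. The gap from the picture frame to the table's −x edge is 0 mm.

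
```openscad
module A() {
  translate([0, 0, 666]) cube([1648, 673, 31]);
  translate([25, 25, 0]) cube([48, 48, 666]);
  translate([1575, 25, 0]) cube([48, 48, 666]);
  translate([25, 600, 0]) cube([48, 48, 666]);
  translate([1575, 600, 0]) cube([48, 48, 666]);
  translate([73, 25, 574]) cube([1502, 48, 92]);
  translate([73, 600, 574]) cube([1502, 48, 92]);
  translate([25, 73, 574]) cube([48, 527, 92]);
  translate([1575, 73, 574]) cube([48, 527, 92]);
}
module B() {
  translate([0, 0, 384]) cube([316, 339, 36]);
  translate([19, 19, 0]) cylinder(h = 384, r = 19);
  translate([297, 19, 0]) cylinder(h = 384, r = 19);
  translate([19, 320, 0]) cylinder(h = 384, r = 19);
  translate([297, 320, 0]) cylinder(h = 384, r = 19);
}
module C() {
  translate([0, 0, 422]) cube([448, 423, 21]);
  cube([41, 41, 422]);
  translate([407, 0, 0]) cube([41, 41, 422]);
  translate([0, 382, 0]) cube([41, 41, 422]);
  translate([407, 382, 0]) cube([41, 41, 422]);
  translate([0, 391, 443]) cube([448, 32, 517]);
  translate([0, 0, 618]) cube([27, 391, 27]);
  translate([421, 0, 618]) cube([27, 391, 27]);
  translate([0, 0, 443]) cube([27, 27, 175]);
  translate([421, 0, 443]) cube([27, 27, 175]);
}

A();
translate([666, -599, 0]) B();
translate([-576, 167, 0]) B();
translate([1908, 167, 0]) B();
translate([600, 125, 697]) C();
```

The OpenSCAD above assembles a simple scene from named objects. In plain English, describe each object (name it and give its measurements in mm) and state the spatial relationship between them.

A is a rectangular dining table. The top is 1648×673×31 mm with its upper surface at z = 697 mm. It stands on four 48×48 mm square legs, each inset 25 mm from the nearest pair of top edges, running from the floor to the underside of the top. Four apron rails, 48 mm thick and 92 mm tall, run between adjacent legs with their top edges flush with the underside of the top and their outer faces flush with the legs' outer faces.

B is a simple wooden stool: a rectangular seat 316 mm (x) by 339 mm (y), 36 mm thick, top face at z = 420 mm, on four round legs, each 38 mm in diameter. The legs rest on z = 0, each leg's axis is inset half a diameter from the nearest pair of seat edges (so the leg's bounding box is flush with the corner).

C is a chair. The seat is a 448×423×21 mm slab with its top at z = 443 mm, on four 41×41 mm corner legs (flush with the seat edges, standing on z = 0). A flat backrest 32 mm thick, 517 mm tall, spans the full seat width and rises from the seat top along its +y edge, rear face flush with the rear of the seat. Two armrests of 27×27 mm section run along each side from the seat's front edge to the front of the backrest, top faces 202 mm above the seat top and outer faces flush with the seat's x-edges; a 27×27 mm post under the front of each armrest stands on the seat at the front corner.

Three stools sit around the table at the −y, −x, +x sides. The chair is on top of the table, centred.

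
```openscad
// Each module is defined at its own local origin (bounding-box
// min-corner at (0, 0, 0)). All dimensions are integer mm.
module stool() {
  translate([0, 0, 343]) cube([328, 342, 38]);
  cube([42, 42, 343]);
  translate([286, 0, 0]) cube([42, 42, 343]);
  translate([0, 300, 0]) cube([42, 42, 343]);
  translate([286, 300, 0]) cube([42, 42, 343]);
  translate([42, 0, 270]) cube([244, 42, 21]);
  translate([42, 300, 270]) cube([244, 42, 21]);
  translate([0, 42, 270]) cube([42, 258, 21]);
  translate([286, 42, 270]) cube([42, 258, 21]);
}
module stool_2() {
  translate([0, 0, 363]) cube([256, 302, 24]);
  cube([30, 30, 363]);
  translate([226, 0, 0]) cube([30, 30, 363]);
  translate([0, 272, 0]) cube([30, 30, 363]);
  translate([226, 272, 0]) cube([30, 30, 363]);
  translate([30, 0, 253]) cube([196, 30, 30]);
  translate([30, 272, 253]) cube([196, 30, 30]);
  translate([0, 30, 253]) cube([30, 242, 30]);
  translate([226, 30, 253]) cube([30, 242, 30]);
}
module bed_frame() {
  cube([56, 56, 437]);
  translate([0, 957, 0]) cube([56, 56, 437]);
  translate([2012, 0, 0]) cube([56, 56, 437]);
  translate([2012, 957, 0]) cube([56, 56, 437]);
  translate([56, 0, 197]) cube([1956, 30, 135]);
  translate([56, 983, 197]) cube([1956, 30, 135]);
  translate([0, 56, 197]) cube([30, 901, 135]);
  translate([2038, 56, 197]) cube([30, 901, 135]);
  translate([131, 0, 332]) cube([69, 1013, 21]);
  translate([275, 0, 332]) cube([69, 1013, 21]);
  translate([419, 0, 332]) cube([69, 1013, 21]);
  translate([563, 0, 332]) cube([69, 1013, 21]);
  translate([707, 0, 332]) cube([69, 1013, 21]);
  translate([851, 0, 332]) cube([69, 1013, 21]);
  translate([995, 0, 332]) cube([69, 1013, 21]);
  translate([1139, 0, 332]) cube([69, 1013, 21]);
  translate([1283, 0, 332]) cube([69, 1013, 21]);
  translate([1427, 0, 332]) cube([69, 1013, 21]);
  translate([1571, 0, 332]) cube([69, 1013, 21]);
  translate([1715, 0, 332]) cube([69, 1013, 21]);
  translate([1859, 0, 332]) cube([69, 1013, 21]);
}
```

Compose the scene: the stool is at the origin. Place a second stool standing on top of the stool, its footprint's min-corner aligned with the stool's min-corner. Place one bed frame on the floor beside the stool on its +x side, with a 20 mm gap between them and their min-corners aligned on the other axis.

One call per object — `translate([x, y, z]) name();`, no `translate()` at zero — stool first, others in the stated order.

stool();
translate([0, 0, 381]) stool_2();
translate([348, 0, 0]) bed_frame();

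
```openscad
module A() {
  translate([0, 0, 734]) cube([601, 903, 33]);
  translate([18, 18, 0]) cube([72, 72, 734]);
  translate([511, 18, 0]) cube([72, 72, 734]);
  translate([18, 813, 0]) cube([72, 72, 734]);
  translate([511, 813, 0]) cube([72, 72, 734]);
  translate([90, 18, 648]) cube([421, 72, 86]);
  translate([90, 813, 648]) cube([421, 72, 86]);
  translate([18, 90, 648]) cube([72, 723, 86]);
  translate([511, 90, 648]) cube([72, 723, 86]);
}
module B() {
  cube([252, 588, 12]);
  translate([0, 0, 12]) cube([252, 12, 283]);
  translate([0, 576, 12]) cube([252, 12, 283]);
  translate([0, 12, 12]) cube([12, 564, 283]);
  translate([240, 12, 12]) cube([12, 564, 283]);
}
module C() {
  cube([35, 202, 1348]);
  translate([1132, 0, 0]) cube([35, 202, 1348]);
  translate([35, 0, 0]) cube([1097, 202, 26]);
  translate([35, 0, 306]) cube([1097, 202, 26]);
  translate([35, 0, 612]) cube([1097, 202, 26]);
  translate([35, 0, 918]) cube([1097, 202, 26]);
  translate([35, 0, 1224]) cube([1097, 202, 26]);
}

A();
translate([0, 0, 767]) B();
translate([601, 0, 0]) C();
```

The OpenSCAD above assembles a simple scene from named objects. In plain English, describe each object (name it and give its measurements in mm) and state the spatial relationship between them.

A is a table: top 601 mm (x) × 903 mm (y), 33 mm thick, upper face at z = 767 mm, on four 72×72 mm square legs, each inset 18 mm from the nearest pair of top edges, running from z = 0 to the bottom of the top. Four apron rails, 72 mm thick and 86 mm tall, run between adjacent legs with their top edges flush with the underside of the top and their outer faces flush with the legs' outer faces.

B is an open-topped rectangular box: outside dimensions 252×588×295 mm, with a uniform wall and base thickness of 12 mm. The base is a full 252×588 slab on the floor; four walls sit on top of the base. The front and back walls (the −y and +y sides) span the full width; the two side walls fit between them.

C is an open bookshelf. Two side panels, each 35 mm thick, 202 mm deep and 1348 mm tall, stand 1167 mm apart (outside-to-outside). Between them sit 5 shelves, each 26 mm thick and 202 mm deep, spanning the full gap between the sides. The bottom shelf rests on the floor (its underside at z = 0) and the clear gap between one shelf's top and the next shelf's underside is 280 mm.

The open box is on top of the table. The bookshelf is against the table's +x side, with their −y faces flush.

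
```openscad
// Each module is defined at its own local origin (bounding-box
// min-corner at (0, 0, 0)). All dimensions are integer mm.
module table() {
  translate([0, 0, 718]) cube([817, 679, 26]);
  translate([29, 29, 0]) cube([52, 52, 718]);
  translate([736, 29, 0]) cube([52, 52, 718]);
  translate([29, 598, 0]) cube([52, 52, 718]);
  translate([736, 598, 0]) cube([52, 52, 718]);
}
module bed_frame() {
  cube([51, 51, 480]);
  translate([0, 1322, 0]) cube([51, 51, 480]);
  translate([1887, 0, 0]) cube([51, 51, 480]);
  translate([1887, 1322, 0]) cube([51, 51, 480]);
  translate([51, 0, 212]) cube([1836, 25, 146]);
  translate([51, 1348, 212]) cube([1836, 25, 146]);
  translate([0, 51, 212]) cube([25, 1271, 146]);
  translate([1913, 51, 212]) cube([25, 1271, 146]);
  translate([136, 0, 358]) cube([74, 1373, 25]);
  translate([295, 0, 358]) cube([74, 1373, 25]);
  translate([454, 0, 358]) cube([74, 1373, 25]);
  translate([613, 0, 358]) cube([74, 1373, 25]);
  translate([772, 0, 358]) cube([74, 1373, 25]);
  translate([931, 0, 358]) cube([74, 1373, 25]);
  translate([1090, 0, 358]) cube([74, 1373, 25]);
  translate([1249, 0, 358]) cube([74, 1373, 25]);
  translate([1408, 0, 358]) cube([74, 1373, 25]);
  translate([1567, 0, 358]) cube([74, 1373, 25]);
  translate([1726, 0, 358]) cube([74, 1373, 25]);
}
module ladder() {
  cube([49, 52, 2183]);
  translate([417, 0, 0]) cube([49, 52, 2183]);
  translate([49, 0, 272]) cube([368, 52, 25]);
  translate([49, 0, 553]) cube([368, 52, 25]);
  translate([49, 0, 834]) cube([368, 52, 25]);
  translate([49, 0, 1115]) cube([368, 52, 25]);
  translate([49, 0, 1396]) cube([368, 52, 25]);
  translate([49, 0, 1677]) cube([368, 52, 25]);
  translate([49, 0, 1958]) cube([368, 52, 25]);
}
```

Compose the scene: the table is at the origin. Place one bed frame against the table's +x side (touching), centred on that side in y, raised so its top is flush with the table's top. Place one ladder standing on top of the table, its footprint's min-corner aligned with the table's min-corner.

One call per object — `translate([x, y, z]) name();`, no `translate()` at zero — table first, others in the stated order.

table();
translate([817, -347, 264]) bed_frame();
translate([0, 0, 744]) ladder();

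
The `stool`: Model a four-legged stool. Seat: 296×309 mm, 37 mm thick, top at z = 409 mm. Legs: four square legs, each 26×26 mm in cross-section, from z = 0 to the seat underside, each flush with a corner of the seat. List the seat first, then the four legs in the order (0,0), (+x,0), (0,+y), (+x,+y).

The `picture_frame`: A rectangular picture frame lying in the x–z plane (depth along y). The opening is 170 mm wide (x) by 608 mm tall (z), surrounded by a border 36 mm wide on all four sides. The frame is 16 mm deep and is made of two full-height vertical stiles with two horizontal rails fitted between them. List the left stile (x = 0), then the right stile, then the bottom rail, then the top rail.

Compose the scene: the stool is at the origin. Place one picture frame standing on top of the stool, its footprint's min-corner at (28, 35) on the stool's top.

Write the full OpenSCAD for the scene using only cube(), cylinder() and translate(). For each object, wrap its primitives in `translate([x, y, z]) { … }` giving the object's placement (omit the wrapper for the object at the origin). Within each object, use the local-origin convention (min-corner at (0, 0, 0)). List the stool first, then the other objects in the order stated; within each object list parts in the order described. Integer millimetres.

translate([0, 0, 372]) cube([296, 309, 37]);
cube([26, 26, 372]);
translate([270, 0, 0]) cube([26, 26, 372]);
translate([0, 283, 0]) cube([26, 26, 372]);
translate([270, 283, 0]) cube([26, 26, 372]);
translate([28, 35, 409]) {
  cube([36, 16, 680]);
  translate([206, 0, 0]) cube([36, 16, 680]);
  translate([36, 0, 0]) cube([170, 16, 36]);
  translate([36, 0, 644]) cube([170, 16, 36]);
}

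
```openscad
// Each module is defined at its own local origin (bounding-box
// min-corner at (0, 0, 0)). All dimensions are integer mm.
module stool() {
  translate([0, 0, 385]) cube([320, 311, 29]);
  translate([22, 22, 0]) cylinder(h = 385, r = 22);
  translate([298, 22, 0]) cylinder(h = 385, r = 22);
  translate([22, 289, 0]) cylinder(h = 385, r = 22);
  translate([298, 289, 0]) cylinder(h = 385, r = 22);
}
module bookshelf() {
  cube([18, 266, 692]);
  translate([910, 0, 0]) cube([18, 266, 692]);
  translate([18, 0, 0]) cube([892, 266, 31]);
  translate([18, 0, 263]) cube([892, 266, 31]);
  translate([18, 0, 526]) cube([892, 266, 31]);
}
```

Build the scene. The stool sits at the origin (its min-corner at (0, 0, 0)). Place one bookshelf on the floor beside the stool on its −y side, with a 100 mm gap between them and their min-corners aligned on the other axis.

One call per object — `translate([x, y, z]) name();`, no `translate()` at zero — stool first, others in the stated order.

stool();
translate([0, -366, 0]) bookshelf();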